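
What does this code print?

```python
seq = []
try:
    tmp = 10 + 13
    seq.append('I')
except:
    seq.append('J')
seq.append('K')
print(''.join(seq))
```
IK

No exception, try block completes normally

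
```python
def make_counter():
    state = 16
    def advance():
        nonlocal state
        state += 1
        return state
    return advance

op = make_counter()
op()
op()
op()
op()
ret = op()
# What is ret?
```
21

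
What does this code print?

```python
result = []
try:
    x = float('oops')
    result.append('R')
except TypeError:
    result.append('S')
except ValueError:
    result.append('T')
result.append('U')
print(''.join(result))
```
TU

ValueError is caught by its specific handler, not TypeError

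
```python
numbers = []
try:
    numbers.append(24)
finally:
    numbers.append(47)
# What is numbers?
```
[24, 47]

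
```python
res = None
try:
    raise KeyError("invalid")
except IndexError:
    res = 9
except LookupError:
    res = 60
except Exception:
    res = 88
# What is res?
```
60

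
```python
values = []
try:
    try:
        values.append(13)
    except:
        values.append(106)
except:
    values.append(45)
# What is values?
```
[13]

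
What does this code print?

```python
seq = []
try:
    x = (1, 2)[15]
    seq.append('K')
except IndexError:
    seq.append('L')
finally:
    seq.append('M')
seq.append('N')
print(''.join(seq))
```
LMN

finally always runs, even after exception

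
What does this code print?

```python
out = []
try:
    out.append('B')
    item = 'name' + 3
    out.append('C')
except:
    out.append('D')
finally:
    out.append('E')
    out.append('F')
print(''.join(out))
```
BDEF

Code before exception runs, then except, then all of finally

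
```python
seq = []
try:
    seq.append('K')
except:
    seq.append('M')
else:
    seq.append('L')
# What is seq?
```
['K', 'L']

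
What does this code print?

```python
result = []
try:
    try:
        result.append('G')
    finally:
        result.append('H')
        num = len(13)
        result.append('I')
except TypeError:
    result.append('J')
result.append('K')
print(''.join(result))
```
GHJK

Exception in inner finally caught by outer except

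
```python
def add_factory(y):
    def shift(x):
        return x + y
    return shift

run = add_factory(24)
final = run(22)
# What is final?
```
46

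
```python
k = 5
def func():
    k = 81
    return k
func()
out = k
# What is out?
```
5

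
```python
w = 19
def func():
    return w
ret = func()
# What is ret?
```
19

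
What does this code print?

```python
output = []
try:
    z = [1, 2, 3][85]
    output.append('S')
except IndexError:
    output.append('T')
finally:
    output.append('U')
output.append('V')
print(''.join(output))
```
TUV

finally always runs, even after exception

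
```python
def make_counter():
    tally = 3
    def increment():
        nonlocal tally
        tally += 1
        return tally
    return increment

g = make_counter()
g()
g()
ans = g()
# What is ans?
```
6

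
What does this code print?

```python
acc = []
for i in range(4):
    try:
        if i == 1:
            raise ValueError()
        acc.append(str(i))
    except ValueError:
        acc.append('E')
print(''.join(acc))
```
0E23

Exception on i=1 caught, loop continues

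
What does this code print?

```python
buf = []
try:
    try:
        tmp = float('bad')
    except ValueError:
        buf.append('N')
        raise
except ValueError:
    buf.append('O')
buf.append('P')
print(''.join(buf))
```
NOP

raise without argument re-raises current exception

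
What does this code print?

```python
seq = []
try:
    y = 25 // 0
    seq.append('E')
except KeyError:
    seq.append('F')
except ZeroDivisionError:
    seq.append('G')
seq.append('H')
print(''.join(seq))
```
GH

ZeroDivisionError is caught by its specific handler, not KeyError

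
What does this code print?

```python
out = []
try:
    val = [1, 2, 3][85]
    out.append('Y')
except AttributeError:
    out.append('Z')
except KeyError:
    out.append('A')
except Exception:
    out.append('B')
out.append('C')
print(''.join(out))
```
BC

IndexError not specifically caught, falls to Exception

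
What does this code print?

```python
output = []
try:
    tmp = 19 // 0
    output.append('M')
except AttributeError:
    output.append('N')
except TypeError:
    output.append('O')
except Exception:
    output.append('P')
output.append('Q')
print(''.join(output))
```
PQ

ZeroDivisionError not specifically caught, falls to Exception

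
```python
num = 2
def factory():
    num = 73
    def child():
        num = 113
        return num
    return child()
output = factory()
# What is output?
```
113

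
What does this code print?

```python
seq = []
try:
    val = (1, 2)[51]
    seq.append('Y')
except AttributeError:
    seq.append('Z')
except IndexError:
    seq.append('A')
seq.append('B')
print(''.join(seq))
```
AB

IndexError is caught by its specific handler, not AttributeError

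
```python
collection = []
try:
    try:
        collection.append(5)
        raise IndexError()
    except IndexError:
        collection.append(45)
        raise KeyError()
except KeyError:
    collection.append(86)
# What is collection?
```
[5, 45, 86]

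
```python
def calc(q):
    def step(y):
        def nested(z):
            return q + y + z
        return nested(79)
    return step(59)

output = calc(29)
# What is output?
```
167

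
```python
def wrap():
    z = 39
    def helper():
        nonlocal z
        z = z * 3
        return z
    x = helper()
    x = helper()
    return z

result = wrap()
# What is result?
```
351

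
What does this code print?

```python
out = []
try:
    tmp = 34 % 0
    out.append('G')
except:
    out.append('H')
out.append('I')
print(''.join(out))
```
HI

Exception raised in try, caught by bare except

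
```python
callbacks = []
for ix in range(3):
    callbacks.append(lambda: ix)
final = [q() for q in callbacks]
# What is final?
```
[2, 2, 2]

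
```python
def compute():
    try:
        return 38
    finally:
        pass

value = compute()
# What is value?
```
38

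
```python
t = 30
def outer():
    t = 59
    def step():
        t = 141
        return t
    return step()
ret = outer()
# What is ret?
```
141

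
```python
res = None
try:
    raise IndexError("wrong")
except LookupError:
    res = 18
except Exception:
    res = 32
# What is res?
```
18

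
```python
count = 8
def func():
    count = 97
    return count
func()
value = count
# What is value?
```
8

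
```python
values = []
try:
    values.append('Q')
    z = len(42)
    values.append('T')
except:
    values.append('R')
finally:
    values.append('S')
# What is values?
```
['Q', 'R', 'S']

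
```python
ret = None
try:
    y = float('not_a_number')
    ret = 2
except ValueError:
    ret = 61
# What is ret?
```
61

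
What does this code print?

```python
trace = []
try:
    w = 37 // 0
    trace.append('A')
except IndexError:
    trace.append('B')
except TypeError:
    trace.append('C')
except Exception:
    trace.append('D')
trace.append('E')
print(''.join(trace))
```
DE

ZeroDivisionError not specifically caught, falls to Exception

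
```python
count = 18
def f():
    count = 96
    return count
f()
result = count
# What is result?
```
18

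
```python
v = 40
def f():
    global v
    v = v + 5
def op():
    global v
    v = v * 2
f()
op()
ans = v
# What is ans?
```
90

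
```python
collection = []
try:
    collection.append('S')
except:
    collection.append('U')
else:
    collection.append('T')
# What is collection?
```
['S', 'T']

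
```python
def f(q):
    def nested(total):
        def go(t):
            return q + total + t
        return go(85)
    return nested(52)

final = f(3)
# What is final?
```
140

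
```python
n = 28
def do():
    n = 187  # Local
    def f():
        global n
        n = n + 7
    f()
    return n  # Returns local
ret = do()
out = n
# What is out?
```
35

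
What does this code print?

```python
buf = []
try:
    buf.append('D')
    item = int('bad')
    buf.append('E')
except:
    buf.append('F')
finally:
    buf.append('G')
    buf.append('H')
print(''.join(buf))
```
DFGH

Code before exception runs, then except, then all of finally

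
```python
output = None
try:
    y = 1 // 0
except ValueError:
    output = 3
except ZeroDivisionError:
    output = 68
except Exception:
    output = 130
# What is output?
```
68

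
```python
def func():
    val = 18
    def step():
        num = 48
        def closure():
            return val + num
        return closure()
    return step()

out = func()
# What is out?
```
66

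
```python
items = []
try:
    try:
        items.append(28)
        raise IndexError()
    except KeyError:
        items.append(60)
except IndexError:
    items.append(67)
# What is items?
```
[28, 67]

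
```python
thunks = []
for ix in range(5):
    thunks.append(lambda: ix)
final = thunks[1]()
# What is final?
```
4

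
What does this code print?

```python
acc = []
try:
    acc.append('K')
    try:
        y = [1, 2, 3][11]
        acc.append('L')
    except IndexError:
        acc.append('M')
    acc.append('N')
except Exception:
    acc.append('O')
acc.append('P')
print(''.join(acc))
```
KMNP

Inner exception caught by inner handler, outer continues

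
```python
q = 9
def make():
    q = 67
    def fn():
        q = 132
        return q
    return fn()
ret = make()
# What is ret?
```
132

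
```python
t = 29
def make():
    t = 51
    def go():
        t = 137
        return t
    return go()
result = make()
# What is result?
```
137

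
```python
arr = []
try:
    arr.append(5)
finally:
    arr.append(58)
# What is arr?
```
[5, 58]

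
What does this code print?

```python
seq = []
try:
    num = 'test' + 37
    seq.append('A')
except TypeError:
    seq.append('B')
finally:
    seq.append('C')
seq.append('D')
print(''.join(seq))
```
BCD

finally always runs, even after exception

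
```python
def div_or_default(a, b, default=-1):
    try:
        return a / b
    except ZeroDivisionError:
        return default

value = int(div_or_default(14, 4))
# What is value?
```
3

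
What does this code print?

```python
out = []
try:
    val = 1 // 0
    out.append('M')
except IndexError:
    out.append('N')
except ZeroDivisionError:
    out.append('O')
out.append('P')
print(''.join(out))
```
OP

ZeroDivisionError is caught by its specific handler, not IndexError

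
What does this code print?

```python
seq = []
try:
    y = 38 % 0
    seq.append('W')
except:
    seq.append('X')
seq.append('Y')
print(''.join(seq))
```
XY

Exception raised in try, caught by bare except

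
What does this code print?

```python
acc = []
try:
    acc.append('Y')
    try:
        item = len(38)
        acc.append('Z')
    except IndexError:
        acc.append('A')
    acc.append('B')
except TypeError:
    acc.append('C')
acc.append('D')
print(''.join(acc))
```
YCD

Inner handler doesn't match, propagates to outer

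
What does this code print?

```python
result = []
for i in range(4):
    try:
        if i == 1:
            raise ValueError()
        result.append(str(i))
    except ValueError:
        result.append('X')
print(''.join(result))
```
0X23

Exception on i=1 caught, loop continues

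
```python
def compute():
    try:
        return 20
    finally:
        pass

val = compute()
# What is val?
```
20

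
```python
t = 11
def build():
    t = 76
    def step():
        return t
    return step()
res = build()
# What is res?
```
76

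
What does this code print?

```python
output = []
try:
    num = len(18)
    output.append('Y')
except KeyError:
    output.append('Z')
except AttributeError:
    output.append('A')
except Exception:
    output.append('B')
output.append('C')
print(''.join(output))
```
BC

TypeError not specifically caught, falls to Exception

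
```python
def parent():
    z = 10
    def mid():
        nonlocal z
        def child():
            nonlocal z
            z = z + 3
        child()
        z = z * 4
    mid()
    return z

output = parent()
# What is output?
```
52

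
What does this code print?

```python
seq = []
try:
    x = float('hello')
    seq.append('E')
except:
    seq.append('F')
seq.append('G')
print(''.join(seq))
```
FG

Exception raised in try, caught by bare except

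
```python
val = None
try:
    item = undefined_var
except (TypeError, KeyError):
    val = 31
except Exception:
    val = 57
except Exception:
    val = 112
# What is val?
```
57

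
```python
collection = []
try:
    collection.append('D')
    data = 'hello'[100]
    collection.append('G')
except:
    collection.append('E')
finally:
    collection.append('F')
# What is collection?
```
['D', 'E', 'F']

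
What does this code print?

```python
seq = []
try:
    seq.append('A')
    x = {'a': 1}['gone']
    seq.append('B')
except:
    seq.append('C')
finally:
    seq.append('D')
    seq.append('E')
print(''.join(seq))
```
ACDE

Code before exception runs, then except, then all of finally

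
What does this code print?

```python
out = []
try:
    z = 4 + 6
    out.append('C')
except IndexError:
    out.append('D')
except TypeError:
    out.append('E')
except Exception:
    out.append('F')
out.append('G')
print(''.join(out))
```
CG

No exception, try block completes normally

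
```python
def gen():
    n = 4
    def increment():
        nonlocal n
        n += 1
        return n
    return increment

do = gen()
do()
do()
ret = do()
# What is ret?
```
7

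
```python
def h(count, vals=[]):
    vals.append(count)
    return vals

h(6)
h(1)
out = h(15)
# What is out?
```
[6, 1, 15]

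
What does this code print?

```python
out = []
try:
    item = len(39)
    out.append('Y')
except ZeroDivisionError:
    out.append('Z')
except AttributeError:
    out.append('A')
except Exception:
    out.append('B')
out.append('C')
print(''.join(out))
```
BC

TypeError not specifically caught, falls to Exception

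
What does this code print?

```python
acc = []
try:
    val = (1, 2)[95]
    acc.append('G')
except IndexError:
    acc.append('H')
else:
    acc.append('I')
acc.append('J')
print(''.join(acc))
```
HJ

else block skipped when exception is caught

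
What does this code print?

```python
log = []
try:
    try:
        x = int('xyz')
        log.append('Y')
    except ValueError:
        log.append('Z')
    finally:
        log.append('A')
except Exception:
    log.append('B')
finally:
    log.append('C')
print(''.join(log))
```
ZAC

Both finally blocks run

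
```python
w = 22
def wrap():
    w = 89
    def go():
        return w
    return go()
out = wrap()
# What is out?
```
89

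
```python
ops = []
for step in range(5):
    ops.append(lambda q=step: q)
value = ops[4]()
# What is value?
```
4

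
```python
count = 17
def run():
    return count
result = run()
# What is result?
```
17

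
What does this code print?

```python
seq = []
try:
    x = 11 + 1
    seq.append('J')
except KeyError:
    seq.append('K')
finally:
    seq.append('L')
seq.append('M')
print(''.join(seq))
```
JLM

finally runs after normal execution too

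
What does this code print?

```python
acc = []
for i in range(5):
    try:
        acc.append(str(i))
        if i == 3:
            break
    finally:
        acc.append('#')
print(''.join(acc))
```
0#1#2#3#

finally runs even when breaking out of loop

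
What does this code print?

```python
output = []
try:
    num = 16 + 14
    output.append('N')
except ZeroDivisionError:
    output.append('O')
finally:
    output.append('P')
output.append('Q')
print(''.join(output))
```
NPQ

finally runs after normal execution too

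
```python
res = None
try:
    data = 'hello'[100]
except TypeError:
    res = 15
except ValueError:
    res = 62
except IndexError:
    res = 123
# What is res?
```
123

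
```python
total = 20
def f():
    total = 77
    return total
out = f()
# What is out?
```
77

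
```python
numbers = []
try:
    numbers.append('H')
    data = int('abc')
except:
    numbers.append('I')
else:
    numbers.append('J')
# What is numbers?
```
['H', 'I']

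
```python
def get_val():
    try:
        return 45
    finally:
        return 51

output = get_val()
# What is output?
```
51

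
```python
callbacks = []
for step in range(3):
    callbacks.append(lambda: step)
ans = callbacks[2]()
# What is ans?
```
2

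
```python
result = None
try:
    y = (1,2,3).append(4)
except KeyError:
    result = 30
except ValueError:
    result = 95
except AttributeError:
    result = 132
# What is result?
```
132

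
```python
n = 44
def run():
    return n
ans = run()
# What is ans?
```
44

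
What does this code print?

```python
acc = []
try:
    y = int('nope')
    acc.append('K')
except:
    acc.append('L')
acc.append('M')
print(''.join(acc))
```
LM

Exception raised in try, caught by bare except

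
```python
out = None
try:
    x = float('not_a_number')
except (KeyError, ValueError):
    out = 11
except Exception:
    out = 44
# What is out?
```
11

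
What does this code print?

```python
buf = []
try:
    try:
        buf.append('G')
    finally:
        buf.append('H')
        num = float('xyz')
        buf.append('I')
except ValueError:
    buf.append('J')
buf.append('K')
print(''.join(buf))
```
GHJK

Exception in inner finally caught by outer except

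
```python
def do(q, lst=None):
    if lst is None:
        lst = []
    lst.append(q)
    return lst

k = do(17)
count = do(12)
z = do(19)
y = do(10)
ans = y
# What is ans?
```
[10]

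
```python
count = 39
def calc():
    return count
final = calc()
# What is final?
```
39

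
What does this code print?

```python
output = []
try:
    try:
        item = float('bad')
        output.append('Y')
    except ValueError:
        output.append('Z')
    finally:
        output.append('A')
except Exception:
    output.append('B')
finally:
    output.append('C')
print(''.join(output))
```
ZAC

Both finally blocks run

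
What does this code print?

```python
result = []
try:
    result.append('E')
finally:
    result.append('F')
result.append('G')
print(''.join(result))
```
EFG

try/finally without except, no exception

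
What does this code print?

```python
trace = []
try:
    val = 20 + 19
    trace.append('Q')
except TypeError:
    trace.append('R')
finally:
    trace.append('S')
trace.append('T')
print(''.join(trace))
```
QST

finally runs after normal execution too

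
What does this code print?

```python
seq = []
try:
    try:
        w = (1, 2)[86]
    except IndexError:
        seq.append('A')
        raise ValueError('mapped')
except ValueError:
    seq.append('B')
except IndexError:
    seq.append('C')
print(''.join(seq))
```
AB

New ValueError raised, caught by outer ValueError handler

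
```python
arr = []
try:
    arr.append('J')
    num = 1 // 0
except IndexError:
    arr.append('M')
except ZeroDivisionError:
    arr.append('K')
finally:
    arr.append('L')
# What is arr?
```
['J', 'K', 'L']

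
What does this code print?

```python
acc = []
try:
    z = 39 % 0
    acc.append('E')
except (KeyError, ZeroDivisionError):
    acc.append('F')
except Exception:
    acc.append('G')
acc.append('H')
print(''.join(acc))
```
FH

ZeroDivisionError matches tuple containing it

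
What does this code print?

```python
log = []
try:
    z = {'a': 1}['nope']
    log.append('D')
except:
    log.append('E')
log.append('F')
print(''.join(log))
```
EF

Exception raised in try, caught by bare except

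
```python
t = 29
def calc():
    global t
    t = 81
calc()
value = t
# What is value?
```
81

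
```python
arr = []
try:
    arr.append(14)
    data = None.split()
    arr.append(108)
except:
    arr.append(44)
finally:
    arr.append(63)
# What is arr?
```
[14, 44, 63]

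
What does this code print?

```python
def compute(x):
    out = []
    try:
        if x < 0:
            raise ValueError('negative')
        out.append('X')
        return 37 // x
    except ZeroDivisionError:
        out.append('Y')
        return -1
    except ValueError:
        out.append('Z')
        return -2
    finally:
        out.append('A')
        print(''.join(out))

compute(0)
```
XYA

x=0 causes ZeroDivisionError, caught, finally prints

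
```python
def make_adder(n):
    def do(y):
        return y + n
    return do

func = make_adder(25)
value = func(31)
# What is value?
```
56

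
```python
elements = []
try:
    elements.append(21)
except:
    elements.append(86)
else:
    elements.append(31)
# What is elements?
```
[21, 31]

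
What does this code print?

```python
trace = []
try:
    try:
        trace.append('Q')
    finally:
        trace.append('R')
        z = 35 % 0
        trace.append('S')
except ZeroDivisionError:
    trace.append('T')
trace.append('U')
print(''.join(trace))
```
QRTU

Exception in inner finally caught by outer except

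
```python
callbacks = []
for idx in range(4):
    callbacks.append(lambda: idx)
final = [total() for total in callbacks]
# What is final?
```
[3, 3, 3, 3]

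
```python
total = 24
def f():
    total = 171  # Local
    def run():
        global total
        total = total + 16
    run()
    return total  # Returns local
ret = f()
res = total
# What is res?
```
40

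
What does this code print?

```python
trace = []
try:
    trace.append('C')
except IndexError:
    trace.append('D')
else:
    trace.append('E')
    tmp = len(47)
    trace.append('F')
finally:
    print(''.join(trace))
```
CE

Try succeeds, else appends 'E', TypeError in else is uncaught, finally prints before exception propagates ('F' never appended)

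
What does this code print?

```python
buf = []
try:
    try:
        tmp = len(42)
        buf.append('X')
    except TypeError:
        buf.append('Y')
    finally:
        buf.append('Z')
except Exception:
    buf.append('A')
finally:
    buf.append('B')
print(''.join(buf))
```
YZB

Both finally blocks run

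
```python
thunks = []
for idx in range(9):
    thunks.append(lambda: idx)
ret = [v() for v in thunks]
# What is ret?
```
[8, 8, 8, 8, 8, 8, 8, 8, 8]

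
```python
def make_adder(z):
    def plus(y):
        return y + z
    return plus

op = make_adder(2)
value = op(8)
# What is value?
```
10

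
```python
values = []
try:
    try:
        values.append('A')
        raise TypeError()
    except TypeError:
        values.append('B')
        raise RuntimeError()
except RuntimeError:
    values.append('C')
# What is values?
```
['A', 'B', 'C']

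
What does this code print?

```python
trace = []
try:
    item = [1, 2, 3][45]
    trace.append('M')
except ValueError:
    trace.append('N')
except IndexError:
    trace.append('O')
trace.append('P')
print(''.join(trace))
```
OP

IndexError is caught by its specific handler, not ValueError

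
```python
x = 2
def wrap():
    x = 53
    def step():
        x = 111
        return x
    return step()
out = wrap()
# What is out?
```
111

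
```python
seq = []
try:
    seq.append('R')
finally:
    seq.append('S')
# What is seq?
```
['R', 'S']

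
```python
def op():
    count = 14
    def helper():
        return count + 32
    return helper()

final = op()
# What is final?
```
46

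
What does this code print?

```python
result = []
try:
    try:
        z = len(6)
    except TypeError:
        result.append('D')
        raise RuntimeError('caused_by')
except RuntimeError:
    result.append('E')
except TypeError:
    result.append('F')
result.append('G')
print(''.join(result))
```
DEG

RuntimeError raised and caught, original TypeError not re-raised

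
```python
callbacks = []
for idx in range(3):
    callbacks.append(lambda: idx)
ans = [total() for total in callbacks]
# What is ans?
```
[2, 2, 2]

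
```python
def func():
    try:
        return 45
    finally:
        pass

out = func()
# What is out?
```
45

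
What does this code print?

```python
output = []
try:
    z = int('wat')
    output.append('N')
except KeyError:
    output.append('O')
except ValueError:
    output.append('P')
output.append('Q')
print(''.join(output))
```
PQ

ValueError is caught by its specific handler, not KeyError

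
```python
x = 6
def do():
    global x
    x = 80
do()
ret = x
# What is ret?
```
80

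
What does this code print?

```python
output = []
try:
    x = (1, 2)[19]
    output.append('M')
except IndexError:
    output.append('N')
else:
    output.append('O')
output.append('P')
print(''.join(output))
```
NP

else block skipped when exception is caught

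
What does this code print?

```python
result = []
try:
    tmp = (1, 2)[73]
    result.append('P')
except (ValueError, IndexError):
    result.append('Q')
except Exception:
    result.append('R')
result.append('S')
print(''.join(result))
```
QS

IndexError matches tuple containing it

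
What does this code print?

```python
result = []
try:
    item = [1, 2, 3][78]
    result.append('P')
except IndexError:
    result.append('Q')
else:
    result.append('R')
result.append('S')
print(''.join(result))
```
QS

else block skipped when exception is caught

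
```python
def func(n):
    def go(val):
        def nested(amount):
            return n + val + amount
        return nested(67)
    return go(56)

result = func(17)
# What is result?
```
140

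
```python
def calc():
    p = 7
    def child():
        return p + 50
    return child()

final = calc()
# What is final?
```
57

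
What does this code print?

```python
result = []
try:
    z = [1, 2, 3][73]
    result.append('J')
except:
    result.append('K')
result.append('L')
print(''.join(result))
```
KL

Exception raised in try, caught by bare except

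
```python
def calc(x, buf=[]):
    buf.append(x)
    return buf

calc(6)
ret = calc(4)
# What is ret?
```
[6, 4]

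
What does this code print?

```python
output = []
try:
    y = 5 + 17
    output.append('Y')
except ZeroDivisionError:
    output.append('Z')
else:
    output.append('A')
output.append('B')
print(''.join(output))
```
YAB

else block runs when no exception occurs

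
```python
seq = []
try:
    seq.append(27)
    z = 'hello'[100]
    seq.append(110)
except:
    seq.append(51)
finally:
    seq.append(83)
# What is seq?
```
[27, 51, 83]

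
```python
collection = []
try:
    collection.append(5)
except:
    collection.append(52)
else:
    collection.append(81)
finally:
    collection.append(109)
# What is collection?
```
[5, 81, 109]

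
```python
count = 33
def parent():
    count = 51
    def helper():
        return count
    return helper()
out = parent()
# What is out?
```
51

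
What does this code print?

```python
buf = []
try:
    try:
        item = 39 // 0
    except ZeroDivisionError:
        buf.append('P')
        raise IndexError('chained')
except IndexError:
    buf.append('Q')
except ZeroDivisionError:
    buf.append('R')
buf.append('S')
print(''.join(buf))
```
PQS

IndexError raised and caught, original ZeroDivisionError not re-raised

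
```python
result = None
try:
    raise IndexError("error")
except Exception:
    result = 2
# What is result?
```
2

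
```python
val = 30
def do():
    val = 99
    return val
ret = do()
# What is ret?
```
99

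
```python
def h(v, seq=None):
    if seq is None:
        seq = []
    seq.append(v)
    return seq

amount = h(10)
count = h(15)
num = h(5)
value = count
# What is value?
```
[15]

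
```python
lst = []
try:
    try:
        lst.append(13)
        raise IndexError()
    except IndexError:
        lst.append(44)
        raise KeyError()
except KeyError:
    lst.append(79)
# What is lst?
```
[13, 44, 79]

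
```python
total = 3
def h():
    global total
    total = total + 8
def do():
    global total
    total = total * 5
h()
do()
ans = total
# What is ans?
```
55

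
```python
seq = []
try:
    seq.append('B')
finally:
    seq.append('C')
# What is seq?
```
['B', 'C']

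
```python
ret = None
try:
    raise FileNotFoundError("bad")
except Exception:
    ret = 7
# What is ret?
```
7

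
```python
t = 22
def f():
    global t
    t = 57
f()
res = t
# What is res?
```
57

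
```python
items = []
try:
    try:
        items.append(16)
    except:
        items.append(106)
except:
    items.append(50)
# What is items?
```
[16]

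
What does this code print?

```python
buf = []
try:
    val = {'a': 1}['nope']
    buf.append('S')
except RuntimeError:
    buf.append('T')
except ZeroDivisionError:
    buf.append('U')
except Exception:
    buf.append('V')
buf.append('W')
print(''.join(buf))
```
VW

KeyError not specifically caught, falls to Exception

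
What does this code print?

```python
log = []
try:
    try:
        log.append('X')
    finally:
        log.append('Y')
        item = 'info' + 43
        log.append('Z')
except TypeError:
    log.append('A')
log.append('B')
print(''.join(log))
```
XYAB

Exception in inner finally caught by outer except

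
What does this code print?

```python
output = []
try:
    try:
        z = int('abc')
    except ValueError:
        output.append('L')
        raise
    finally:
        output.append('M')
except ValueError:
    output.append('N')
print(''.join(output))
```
LMN

finally runs before re-raised exception propagates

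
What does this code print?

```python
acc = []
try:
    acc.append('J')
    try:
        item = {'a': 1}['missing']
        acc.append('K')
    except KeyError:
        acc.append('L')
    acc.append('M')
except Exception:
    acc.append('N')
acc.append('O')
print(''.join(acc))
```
JLMO

Inner exception caught by inner handler, outer continues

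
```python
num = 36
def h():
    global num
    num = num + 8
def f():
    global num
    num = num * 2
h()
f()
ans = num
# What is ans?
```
88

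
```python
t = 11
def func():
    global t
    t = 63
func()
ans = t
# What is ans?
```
63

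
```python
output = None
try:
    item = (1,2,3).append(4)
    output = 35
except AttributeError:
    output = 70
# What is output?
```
70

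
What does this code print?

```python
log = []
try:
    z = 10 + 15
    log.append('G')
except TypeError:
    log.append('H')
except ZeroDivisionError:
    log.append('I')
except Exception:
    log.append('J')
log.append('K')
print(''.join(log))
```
GK

No exception, try block completes normally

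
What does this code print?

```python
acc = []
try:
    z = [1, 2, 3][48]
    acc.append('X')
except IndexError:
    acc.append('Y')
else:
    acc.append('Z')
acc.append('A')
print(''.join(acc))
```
YA

else block skipped when exception is caught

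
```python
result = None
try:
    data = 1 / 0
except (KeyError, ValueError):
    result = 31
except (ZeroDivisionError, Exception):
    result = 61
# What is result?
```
61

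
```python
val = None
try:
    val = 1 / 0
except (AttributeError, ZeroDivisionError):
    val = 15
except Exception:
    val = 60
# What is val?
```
15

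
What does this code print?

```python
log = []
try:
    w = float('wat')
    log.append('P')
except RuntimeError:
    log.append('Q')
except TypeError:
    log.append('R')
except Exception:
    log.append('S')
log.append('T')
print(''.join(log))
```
ST

ValueError not specifically caught, falls to Exception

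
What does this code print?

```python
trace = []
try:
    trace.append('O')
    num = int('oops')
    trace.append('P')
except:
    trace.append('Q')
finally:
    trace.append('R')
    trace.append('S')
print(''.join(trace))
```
OQRS

Code before exception runs, then except, then all of finally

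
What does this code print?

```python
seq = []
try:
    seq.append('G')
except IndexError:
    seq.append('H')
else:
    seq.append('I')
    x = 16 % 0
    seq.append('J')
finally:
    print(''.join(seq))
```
GI

Try succeeds, else appends 'I', ZeroDivisionError in else is uncaught, finally prints before exception propagates ('J' never appended)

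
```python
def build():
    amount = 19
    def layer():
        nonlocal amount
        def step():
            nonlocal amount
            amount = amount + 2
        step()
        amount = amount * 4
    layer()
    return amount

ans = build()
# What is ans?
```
84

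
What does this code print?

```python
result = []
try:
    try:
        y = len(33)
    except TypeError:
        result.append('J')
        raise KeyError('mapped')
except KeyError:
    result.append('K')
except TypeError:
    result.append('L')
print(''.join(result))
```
JK

New KeyError raised, caught by outer KeyError handler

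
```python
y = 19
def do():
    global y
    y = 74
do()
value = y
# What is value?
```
74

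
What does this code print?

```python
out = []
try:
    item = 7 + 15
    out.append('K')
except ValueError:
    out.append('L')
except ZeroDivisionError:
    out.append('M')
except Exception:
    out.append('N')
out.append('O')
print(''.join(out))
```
KO

No exception, try block completes normally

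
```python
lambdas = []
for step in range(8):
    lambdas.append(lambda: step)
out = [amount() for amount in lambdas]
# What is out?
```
[7, 7, 7, 7, 7, 7, 7, 7]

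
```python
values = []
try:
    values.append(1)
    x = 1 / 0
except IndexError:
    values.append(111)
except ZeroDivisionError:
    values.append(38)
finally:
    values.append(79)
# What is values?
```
[1, 38, 79]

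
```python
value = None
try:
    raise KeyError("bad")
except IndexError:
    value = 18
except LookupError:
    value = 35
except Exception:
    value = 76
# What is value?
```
35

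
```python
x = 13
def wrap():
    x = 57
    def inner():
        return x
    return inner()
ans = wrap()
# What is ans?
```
57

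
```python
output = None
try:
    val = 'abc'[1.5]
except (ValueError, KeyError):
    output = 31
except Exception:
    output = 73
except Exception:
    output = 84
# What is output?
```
73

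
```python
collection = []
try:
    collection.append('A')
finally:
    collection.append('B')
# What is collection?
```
['A', 'B']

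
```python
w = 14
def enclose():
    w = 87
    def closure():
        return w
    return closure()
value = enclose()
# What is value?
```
87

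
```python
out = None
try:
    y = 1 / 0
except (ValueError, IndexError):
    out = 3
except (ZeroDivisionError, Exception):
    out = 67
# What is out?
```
67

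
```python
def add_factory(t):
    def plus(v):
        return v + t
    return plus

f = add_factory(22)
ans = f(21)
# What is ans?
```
43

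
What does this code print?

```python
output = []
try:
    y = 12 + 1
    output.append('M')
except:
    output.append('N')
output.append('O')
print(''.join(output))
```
MO

No exception, try block completes normally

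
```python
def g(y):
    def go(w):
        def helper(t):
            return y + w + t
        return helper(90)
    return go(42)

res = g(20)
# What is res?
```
152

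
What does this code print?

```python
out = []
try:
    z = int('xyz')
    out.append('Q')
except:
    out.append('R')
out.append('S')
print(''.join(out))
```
RS

Exception raised in try, caught by bare except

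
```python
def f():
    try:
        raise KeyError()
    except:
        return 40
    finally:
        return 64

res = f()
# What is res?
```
64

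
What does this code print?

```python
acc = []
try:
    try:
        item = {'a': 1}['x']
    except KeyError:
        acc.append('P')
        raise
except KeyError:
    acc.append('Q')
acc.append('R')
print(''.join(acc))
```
PQR

raise without argument re-raises current exception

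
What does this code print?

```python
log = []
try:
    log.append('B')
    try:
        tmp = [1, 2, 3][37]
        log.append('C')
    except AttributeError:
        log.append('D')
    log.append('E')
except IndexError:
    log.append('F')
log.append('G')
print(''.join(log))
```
BFG

Inner handler doesn't match, propagates to outer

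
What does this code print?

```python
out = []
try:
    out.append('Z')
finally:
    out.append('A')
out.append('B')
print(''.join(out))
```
ZAB

try/finally without except, no exception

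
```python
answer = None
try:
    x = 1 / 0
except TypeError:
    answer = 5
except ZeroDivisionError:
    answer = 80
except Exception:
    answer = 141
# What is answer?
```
80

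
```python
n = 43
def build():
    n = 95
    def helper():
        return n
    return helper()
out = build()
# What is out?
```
95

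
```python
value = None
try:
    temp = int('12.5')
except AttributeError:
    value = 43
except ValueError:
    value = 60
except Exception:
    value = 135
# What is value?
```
60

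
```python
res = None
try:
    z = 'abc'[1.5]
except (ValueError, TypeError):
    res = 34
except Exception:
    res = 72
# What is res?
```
34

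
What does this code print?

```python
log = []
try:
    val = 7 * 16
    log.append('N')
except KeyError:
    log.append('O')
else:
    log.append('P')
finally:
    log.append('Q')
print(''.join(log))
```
NPQ

else runs before finally when no exception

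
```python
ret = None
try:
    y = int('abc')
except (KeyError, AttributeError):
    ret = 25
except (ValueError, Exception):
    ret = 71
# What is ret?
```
71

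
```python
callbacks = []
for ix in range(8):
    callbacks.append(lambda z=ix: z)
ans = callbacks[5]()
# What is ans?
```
5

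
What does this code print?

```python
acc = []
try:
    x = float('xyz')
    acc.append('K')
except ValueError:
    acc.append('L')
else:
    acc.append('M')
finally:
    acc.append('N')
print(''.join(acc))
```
LN

Exception: except runs, else skipped, finally runs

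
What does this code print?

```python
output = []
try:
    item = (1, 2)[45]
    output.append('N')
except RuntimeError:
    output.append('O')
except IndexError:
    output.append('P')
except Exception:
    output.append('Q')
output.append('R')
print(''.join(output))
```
PR

IndexError matches before generic Exception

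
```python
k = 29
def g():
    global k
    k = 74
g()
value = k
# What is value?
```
74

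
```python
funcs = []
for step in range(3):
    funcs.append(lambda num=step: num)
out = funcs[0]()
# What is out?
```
0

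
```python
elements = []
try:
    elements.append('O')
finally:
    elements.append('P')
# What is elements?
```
['O', 'P']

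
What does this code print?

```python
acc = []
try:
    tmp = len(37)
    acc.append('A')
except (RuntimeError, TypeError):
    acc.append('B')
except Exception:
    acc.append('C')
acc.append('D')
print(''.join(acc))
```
BD

TypeError matches tuple containing it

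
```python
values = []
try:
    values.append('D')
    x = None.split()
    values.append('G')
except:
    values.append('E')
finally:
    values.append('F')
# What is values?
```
['D', 'E', 'F']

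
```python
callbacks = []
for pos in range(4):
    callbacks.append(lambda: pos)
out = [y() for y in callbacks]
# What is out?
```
[3, 3, 3, 3]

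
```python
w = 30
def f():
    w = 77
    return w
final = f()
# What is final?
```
77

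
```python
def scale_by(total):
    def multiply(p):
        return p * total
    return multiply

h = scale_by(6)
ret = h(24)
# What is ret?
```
144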